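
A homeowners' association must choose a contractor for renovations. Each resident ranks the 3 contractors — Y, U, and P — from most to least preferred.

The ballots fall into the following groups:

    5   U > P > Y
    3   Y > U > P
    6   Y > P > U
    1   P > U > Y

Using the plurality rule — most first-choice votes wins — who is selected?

First-place vote totals:
  Y: 9
  U: 5
  P: 1
Y has the most first-place votes.

Y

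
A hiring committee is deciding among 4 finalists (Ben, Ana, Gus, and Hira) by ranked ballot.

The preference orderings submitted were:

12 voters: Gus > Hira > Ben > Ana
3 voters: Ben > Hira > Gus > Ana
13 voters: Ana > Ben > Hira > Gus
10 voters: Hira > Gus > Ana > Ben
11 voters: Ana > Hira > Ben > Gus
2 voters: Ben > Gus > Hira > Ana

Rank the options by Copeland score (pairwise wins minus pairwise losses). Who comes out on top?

Pairwise results:
  Ben vs Ana: Ana wins 34–17.
  Ben vs Gus: Ben wins 29–22.
  Ben vs Hira: Hira wins 33–18.
  Ana vs Gus: Gus wins 27–24.
  Ana vs Hira: Hira wins 27–24.
  Gus vs Hira: Hira wins 37–14.
Copeland scores (wins − losses):
  Ben: 1 − 2 = -1
  Ana: 1 − 2 = -1
  Gus: 1 − 2 = -1
  Hira: 3 − 0 = 3
Hira has the best Copeland score.

Hira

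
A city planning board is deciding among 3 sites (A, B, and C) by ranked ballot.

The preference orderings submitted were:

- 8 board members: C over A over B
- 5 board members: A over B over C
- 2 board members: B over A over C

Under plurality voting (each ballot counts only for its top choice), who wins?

First-place vote totals:
  A: 5
  B: 2
  C: 8
C has the most first-place votes.

C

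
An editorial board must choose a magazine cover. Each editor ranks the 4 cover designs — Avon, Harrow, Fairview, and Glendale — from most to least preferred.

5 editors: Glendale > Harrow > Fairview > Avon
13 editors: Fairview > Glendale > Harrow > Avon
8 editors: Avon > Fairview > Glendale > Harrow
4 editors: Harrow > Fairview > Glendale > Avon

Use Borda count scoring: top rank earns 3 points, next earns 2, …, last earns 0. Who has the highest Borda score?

Borda scores:
  Avon: 5·0 + 13·0 + 8·3 + 4·0 = 24
  Harrow: 5·2 + 13·1 + 8·0 + 4·3 = 35
  Fairview: 5·1 + 13·3 + 8·2 + 4·2 = 68
  Glendale: 5·3 + 13·2 + 8·1 + 4·1 = 53
Fairview has the highest total.

Fairview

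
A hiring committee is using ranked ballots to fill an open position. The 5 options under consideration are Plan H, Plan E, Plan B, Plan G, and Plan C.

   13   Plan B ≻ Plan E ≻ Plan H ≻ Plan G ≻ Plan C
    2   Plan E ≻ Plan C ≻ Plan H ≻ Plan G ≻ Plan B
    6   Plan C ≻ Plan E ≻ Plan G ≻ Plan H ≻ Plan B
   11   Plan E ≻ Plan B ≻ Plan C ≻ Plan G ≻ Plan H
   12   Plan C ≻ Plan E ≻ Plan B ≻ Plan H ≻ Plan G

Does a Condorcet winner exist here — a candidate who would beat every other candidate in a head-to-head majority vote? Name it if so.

Head-to-head results (44 voters total):
Plan H vs Plan E: Plan E wins 44–0.
Plan H vs Plan B: Plan B wins 36–8.
Plan H vs Plan G: Plan H wins 27–17.
Plan H vs Plan C: Plan C wins 31–13.
Plan E vs Plan B: Plan E wins 31–13.
Plan E vs Plan G: Plan E wins 44–0.
Plan E vs Plan C: Plan E wins 26–18.
Plan B vs Plan G: Plan B wins 36–8.
Plan B vs Plan C: Plan B wins 24–20.
Plan G vs Plan C: Plan C wins 31–13.
Plan E beats each rival — Plan H (44–0), Plan B (31–13), Plan G (44–0), Plan C (26–18) — so Plan E is the Condorcet winner.

Plan E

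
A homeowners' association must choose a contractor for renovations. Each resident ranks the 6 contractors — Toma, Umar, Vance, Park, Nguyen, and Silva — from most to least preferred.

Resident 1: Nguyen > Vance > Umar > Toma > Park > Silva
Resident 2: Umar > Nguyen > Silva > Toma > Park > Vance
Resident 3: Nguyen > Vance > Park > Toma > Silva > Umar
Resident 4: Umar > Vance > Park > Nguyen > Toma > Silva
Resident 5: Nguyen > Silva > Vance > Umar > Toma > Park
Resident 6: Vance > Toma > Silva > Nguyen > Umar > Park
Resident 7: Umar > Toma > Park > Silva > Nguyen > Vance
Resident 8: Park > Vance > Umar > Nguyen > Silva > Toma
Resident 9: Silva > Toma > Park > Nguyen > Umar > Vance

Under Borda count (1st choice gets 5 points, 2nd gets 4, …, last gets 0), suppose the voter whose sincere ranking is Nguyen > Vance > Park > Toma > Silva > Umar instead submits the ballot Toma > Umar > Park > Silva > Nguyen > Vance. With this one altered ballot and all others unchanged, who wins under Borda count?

Borda totals with the altered ballot: Toma 23, Umar 29, Vance 20, Park 19, Nguyen 24, Silva 20.
The switch changes the winner from Nguyen to Umar.

Umar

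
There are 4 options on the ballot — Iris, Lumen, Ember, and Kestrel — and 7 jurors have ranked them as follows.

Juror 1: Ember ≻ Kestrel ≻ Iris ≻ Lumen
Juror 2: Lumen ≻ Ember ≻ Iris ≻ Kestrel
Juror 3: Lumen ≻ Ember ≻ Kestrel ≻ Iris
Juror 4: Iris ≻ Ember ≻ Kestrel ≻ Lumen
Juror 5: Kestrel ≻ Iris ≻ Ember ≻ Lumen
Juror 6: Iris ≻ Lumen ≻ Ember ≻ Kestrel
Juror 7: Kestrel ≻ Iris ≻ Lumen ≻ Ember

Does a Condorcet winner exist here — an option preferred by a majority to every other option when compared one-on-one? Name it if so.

There is no Condorcet winner

Head-to-head results (7 voters total):
Iris vs Lumen: Iris wins 5–2.
Iris vs Ember: Iris wins 4–3.
Iris vs Kestrel: Kestrel wins 4–3.
Lumen vs Ember: Lumen wins 4–3.
Lumen vs Kestrel: Kestrel wins 4–3.
Ember vs Kestrel: Ember wins 5–2.
No candidate beats all others: Iris beats Ember beats Kestrel beats Iris, a majority cycle.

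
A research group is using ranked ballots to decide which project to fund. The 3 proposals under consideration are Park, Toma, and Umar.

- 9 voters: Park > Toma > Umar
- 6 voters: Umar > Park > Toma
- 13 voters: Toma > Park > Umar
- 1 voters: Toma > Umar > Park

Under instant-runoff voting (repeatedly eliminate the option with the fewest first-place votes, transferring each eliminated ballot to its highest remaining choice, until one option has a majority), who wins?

Round 1: Toma 14, Park 9, Umar 6. Umar has the fewest and is eliminated.
Round 2: Park 15, Toma 14. Park has a majority.

Park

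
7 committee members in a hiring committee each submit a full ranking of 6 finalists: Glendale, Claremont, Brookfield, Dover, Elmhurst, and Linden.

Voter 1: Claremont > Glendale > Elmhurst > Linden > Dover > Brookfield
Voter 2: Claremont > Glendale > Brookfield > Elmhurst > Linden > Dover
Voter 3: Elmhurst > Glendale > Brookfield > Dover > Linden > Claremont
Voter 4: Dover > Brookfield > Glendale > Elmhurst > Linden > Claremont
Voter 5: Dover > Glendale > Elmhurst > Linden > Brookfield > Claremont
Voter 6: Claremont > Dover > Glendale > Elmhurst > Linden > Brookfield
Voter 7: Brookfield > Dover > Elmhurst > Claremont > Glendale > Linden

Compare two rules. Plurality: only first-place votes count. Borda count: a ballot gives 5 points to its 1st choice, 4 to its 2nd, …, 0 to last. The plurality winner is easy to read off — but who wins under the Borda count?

Plurality first-place counts: Glendale 0, Claremont 3, Brookfield 1, Dover 2, Elmhurst 1, Linden 0 → Claremont.
Borda totals: Glendale 23, Claremont 17, Brookfield 16, Dover 21, Elmhurst 20, Linden 8 → Glendale.

Glendale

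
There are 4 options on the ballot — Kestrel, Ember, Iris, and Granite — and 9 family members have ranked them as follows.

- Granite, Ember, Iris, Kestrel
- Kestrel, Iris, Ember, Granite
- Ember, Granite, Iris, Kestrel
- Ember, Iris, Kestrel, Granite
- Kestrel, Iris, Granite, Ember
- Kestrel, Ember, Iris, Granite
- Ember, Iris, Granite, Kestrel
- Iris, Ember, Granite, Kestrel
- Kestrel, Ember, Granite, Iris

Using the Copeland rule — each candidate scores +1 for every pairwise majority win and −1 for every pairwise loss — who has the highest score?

Ember

Pairwise results:
  Kestrel vs Ember: Ember wins 5–4.
  Kestrel vs Iris: Iris wins 5–4.
  Kestrel vs Granite: Kestrel wins 5–4.
  Ember vs Iris: Ember wins 6–3.
  Ember vs Granite: Ember wins 7–2.
  Iris vs Granite: Iris wins 6–3.
Copeland scores (wins − losses):
  Kestrel: 1 − 2 = -1
  Ember: 3 − 0 = 3
  Iris: 2 − 1 = 1
  Granite: 0 − 3 = -3
Ember has the best Copeland score.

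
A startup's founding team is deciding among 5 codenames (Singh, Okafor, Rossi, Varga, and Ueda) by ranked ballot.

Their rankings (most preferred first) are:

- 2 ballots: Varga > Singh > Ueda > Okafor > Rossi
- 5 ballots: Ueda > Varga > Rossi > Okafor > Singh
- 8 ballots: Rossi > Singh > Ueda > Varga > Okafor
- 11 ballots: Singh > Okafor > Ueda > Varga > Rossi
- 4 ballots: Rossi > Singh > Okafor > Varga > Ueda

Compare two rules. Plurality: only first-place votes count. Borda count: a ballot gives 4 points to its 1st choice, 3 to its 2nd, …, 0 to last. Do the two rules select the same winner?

Plurality first-place counts: Singh 11, Okafor 0, Rossi 12, Varga 2, Ueda 5 → Rossi.
Borda totals: Singh 86, Okafor 48, Rossi 58, Varga 46, Ueda 62 → Singh.
The two rules disagree: plurality picks Rossi, Borda picks Singh.

No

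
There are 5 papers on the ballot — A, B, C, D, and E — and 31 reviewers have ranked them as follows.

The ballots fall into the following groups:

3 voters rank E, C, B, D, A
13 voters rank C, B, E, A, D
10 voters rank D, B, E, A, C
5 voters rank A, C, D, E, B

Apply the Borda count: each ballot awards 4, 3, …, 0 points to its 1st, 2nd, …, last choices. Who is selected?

Borda scores:
  A: 3·0 + 13·1 + 10·1 + 5·4 = 43
  B: 3·2 + 13·3 + 10·3 + 5·0 = 75
  C: 3·3 + 13·4 + 10·0 + 5·3 = 76
  D: 3·1 + 13·0 + 10·4 + 5·2 = 53
  E: 3·4 + 13·2 + 10·2 + 5·1 = 63
C has the highest total.

C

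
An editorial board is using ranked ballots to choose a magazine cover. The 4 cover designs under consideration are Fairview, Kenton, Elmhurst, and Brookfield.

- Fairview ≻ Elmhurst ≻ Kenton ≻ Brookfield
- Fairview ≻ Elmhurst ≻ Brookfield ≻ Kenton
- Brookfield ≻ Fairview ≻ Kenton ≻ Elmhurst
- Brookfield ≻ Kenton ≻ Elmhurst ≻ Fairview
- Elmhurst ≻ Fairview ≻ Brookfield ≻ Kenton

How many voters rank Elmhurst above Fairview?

Ballots ranking Elmhurst above Fairview: 2.
Ballots ranking Fairview above Elmhurst: 3.
So 2 of 5 voters prefer Elmhurst to Fairview.

2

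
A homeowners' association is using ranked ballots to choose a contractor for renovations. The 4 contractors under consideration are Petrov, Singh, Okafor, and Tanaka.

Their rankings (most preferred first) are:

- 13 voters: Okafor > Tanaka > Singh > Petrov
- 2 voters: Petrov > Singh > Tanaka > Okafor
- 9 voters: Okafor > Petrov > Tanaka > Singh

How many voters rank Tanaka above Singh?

Ballots ranking Tanaka above Singh: 13+9 = 22.
Ballots ranking Singh above Tanaka: 2.
So 22 of 24 voters prefer Tanaka to Singh.

22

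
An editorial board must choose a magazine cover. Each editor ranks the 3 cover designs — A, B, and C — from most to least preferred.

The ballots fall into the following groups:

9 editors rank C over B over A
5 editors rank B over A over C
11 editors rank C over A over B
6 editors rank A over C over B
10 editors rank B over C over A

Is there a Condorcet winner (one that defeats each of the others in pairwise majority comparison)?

Head-to-head results (41 voters total):
A vs B: B wins 24–17.
A vs C: C wins 30–11.
B vs C: C wins 26–15.
C beats each rival — A (30–11), B (26–15) — so C is the Condorcet winner.

Yes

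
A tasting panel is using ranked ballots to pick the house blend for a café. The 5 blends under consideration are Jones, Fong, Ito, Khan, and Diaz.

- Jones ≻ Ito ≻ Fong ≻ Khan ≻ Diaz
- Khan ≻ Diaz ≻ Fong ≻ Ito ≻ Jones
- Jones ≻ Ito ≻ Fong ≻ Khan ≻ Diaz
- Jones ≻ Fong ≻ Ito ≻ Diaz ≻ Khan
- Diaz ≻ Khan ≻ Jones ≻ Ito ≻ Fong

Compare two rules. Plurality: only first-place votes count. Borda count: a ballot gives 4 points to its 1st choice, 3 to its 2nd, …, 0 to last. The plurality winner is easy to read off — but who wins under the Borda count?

Jones

Plurality first-place counts: Jones 3, Fong 0, Ito 0, Khan 1, Diaz 1 → Jones.
Borda totals: Jones 14, Fong 9, Ito 10, Khan 9, Diaz 8 → Jones.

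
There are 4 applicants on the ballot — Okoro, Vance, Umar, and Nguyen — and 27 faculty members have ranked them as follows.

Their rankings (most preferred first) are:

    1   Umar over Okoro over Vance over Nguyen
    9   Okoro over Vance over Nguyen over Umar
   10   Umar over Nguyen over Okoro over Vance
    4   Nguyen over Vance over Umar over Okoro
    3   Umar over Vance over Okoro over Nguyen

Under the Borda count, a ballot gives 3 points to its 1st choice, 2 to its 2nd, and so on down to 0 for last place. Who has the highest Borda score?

Borda scores:
  Okoro: 2 + 9·3 + 10·1 + 4·0 + 3·1 = 42
  Vance: 1 + 9·2 + 10·0 + 4·2 + 3·2 = 33
  Umar: 3 + 9·0 + 10·3 + 4·1 + 3·3 = 46
  Nguyen: 0 + 9·1 + 10·2 + 4·3 + 3·0 = 41
Umar has the highest total.

Umar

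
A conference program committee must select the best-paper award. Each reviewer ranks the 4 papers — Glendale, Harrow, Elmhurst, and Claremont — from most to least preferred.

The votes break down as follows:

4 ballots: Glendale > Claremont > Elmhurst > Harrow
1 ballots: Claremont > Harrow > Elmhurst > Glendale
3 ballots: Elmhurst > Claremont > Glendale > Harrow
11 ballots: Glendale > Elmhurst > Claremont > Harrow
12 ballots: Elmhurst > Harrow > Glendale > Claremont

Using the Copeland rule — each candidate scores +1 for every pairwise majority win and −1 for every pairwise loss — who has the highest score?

Elmhurst

Pairwise results:
  Glendale vs Harrow: Glendale wins 18–13.
  Glendale vs Elmhurst: Elmhurst wins 16–15.
  Glendale vs Claremont: Glendale wins 27–4.
  Harrow vs Elmhurst: Elmhurst wins 30–1.
  Harrow vs Claremont: Claremont wins 19–12.
  Elmhurst vs Claremont: Elmhurst wins 26–5.
Copeland scores (wins − losses):
  Glendale: 2 − 1 = 1
  Harrow: 0 − 3 = -3
  Elmhurst: 3 − 0 = 3
  Claremont: 1 − 2 = -1
Elmhurst has the best Copeland score.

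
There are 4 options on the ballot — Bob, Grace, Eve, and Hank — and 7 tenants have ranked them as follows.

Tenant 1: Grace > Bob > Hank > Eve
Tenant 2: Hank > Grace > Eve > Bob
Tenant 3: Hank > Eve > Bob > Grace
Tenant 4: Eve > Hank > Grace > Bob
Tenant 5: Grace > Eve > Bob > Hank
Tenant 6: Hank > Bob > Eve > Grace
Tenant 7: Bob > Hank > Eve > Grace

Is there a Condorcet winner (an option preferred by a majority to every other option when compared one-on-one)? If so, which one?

Head-to-head results (7 voters total):
Bob vs Grace: Grace wins 4–3.
Bob vs Eve: Eve wins 4–3.
Bob vs Hank: Hank wins 4–3.
Grace vs Eve: Eve wins 4–3.
Grace vs Hank: Hank wins 5–2.
Eve vs Hank: Hank wins 5–2.
Hank beats each rival — Bob (4–3), Grace (5–2), Eve (5–2) — so Hank is the Condorcet winner.

Hank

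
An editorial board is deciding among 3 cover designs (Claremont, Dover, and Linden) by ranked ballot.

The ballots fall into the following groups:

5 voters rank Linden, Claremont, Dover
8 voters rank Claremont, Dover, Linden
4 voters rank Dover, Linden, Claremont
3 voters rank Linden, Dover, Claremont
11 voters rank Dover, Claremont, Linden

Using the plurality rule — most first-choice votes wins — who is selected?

Dover

First-place vote totals:
  Claremont: 8
  Dover: 15
  Linden: 8
Dover has the most first-place votes.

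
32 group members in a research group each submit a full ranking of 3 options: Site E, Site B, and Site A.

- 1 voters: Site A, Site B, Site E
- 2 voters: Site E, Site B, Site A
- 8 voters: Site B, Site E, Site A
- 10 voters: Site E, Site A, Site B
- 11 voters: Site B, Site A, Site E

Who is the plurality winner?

Site B

First-place vote totals:
  Site E: 12
  Site B: 19
  Site A: 1
Site B has the most first-place votes.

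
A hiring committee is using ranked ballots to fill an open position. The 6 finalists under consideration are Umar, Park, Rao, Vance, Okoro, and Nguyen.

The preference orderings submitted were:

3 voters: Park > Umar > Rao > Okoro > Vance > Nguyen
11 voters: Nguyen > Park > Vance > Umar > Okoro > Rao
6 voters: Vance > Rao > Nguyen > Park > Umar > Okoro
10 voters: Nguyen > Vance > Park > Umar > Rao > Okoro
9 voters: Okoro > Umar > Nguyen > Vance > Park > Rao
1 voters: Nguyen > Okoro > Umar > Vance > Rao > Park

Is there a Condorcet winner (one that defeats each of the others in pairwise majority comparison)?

Head-to-head results (40 voters total):
Umar vs Park: Park wins 30–10.
Umar vs Rao: Umar wins 34–6.
Umar vs Vance: Vance wins 27–13.
Umar vs Okoro: Umar wins 30–10.
Umar vs Nguyen: Nguyen wins 28–12.
Park vs Rao: Park wins 33–7.
Park vs Vance: Vance wins 26–14.
Park vs Okoro: Park wins 30–10.
Park vs Nguyen: Nguyen wins 37–3.
Rao vs Vance: Vance wins 37–3.
Rao vs Okoro: Okoro wins 21–19.
Rao vs Nguyen: Nguyen wins 31–9.
Vance vs Okoro: Vance wins 27–13.
Vance vs Nguyen: Nguyen wins 31–9.
Okoro vs Nguyen: Nguyen wins 28–12.
Nguyen beats each rival — Umar (28–12), Park (37–3), Rao (31–9), Vance (31–9), Okoro (28–12) — so Nguyen is the Condorcet winner.

Yes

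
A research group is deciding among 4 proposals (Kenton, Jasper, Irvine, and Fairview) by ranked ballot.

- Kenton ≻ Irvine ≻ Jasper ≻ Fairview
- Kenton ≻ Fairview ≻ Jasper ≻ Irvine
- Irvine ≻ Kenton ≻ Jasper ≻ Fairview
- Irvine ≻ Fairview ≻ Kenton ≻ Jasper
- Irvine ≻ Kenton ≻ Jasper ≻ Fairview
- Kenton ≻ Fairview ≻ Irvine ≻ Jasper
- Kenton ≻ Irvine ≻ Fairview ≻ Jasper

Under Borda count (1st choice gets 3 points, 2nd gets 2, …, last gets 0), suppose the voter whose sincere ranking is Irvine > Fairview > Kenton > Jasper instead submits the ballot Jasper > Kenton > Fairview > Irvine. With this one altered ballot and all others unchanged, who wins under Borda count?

Borda totals with the altered ballot: Kenton 18, Jasper 7, Irvine 11, Fairview 6.
The winner is unchanged: still Kenton.

Kenton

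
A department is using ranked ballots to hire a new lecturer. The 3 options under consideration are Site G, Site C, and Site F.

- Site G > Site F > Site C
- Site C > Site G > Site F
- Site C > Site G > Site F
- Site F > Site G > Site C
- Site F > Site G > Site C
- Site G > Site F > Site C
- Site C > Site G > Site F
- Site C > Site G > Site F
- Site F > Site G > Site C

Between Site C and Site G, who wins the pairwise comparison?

Ballots ranking Site C above Site G: 4.
Ballots ranking Site G above Site C: 5.
Site G wins the head-to-head, 5–4.

Site G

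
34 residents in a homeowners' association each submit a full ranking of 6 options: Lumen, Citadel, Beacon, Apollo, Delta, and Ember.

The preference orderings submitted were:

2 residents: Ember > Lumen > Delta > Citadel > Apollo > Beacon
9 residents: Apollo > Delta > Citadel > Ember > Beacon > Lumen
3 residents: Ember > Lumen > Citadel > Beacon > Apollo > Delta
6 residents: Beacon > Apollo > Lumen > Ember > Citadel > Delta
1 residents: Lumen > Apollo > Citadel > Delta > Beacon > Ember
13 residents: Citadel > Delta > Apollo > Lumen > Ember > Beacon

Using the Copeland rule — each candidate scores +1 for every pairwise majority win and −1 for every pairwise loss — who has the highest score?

Citadel

Pairwise results:
  Lumen vs Citadel: Citadel wins 22–12.
  Lumen vs Beacon: Lumen wins 19–15.
  Lumen vs Apollo: Apollo wins 28–6.
  Lumen vs Delta: Delta wins 22–12.
  Lumen vs Ember: Lumen wins 20–14.
  Citadel vs Beacon: Citadel wins 28–6.
  Citadel vs Apollo: Citadel wins 18–16.
  Citadel vs Delta: Citadel wins 23–11.
  Citadel vs Ember: Citadel wins 23–11.
  Beacon vs Apollo: Apollo wins 25–9.
  Beacon vs Delta: Delta wins 25–9.
  Beacon vs Ember: Ember wins 27–7.
  Apollo vs Delta: Apollo wins 19–15.
  Apollo vs Ember: Apollo wins 29–5.
  Delta vs Ember: Delta wins 23–11.
Copeland scores (wins − losses):
  Lumen: 2 − 3 = -1
  Citadel: 5 − 0 = 5
  Beacon: 0 − 5 = -5
  Apollo: 4 − 1 = 3
  Delta: 3 − 2 = 1
  Ember: 1 − 4 = -3
Citadel has the best Copeland score.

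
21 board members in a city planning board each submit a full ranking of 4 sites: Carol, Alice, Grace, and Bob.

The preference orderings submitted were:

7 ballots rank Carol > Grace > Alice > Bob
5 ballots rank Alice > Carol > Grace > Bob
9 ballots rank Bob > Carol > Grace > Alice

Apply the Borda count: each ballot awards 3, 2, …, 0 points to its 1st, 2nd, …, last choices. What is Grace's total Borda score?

28

Borda scores:
  Carol: 7·3 + 5·2 + 9·2 = 49
  Alice: 7·1 + 5·3 + 9·0 = 22
  Grace: 7·2 + 5·1 + 9·1 = 28
  Bob: 7·0 + 5·0 + 9·3 = 27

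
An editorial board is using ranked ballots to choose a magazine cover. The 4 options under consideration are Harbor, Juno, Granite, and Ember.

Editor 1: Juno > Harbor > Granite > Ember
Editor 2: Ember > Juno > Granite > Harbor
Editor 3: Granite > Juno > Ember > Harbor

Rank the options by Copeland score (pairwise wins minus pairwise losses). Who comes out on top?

Juno

Pairwise results:
  Harbor vs Juno: Juno wins 3–0.
  Harbor vs Granite: Granite wins 2–1.
  Harbor vs Ember: Ember wins 2–1.
  Juno vs Granite: Juno wins 2–1.
  Juno vs Ember: Juno wins 2–1.
  Granite vs Ember: Granite wins 2–1.
Copeland scores (wins − losses):
  Harbor: 0 − 3 = -3
  Juno: 3 − 0 = 3
  Granite: 2 − 1 = 1
  Ember: 1 − 2 = -1
Juno has the best Copeland score.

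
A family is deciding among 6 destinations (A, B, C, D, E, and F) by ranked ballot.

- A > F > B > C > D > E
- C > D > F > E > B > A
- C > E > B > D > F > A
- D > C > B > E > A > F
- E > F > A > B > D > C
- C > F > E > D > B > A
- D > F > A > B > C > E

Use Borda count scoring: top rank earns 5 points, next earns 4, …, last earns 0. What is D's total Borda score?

Borda scores:
  A: 5 + 0 + 0 + 1 + 3 + 0 + 3 = 12
  B: 3 + 1 + 3 + 3 + 2 + 1 + 2 = 15
  C: 2 + 5 + 5 + 4 + 0 + 5 + 1 = 22
  D: 1 + 4 + 2 + 5 + 1 + 2 + 5 = 20
  E: 0 + 2 + 4 + 2 + 5 + 3 + 0 = 16
  F: 4 + 3 + 1 + 0 + 4 + 4 + 4 = 20

20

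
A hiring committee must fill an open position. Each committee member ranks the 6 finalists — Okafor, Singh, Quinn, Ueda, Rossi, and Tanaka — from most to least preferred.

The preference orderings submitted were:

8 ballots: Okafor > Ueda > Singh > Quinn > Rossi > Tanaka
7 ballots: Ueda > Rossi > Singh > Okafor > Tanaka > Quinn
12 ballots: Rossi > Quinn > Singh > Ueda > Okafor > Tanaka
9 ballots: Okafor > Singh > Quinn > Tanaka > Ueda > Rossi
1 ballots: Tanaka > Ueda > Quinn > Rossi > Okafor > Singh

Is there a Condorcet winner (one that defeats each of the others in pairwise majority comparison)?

Head-to-head results (37 voters total):
Okafor vs Singh: Singh wins 19–18.
Okafor vs Quinn: Okafor wins 24–13.
Okafor vs Ueda: Ueda wins 20–17.
Okafor vs Rossi: Rossi wins 20–17.
Okafor vs Tanaka: Okafor wins 36–1.
Singh vs Quinn: Singh wins 24–13.
Singh vs Ueda: Singh wins 21–16.
Singh vs Rossi: Rossi wins 20–17.
Singh vs Tanaka: Singh wins 36–1.
Quinn vs Ueda: Quinn wins 21–16.
Quinn vs Rossi: Rossi wins 19–18.
Quinn vs Tanaka: Quinn wins 29–8.
Ueda vs Rossi: Ueda wins 25–12.
Ueda vs Tanaka: Ueda wins 27–10.
Rossi vs Tanaka: Rossi wins 27–10.
No candidate beats all others: Okafor beats Quinn beats Ueda beats Okafor, a majority cycle.

No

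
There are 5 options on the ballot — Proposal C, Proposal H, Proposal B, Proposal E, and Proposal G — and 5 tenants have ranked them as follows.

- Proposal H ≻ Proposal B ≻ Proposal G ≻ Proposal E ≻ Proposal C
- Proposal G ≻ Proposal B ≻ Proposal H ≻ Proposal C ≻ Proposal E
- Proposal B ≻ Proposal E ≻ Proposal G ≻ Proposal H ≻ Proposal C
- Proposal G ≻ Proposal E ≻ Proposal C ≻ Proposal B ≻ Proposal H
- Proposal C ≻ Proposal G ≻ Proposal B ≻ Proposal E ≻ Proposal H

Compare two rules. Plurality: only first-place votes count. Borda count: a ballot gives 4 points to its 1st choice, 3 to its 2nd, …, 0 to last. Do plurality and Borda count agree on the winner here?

Yes

Plurality first-place counts: Proposal C 1, Proposal H 1, Proposal B 1, Proposal E 0, Proposal G 2 → Proposal G.
Borda totals: Proposal C 7, Proposal H 7, Proposal B 13, Proposal E 8, Proposal G 15 → Proposal G.
The two rules agree on Proposal G.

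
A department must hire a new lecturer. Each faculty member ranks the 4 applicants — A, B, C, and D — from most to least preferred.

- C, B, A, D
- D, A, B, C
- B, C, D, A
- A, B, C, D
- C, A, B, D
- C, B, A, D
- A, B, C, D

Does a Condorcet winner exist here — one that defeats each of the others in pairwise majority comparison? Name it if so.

There is no Condorcet winner

Head-to-head results (7 voters total):
A vs B: A wins 4–3.
A vs C: C wins 4–3.
A vs D: A wins 5–2.
B vs C: B wins 4–3.
B vs D: B wins 6–1.
C vs D: C wins 6–1.
No candidate beats all others: A beats B beats C beats A, a majority cycle.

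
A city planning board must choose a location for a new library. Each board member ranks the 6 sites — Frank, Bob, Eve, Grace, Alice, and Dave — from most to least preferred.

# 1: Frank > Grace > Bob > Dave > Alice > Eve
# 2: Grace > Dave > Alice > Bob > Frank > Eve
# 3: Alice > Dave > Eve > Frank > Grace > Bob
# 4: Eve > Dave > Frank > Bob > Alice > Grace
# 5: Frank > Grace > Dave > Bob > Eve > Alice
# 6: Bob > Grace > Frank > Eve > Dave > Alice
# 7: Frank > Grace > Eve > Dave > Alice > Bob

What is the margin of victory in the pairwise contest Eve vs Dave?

1

Ballots ranking Eve above Dave: 3.
Ballots ranking Dave above Eve: 4.
Dave wins 4–3, a margin of 1.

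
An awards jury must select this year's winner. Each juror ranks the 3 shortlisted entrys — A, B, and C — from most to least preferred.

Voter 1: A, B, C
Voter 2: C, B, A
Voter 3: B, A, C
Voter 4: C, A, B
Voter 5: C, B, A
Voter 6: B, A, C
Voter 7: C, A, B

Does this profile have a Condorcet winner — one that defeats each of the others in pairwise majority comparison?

Head-to-head results (7 voters total):
A vs B: B wins 4–3.
A vs C: C wins 4–3.
B vs C: C wins 4–3.
C beats each rival — A (4–3), B (4–3) — so C is the Condorcet winner.

Yes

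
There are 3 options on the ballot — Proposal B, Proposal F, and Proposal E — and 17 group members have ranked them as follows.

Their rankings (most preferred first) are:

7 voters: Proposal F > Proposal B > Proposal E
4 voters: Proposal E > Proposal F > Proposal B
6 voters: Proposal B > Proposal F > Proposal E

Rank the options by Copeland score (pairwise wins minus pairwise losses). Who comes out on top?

Proposal F

Pairwise results:
  Proposal B vs Proposal F: Proposal F wins 11–6.
  Proposal B vs Proposal E: Proposal B wins 13–4.
  Proposal F vs Proposal E: Proposal F wins 13–4.
Copeland scores (wins − losses):
  Proposal B: 1 − 1 = 0
  Proposal F: 2 − 0 = 2
  Proposal E: 0 − 2 = -2
Proposal F has the best Copeland score.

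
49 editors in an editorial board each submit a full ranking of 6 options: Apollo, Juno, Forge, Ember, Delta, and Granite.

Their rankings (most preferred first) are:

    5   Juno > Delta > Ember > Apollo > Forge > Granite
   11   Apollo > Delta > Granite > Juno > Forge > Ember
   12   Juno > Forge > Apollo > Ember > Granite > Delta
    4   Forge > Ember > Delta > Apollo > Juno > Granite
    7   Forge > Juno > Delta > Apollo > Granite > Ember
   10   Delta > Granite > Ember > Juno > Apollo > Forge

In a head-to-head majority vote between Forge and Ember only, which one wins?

Ballots ranking Forge above Ember: 11+12+4+7 = 34.
Ballots ranking Ember above Forge: 5+10 = 15.
Forge wins the head-to-head, 34–15.

Forge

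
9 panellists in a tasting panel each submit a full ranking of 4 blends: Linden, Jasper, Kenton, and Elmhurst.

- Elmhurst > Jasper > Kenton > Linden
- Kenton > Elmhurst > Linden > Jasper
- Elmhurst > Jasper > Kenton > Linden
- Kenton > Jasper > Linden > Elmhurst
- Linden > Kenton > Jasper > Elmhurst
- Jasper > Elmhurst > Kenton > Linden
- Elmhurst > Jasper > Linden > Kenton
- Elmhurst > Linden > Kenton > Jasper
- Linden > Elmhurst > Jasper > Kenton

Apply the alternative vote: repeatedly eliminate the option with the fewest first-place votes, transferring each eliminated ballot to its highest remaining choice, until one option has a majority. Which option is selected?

Elmhurst

Round 1: Elmhurst 4, Linden 2, Kenton 2, Jasper 1. Jasper has the fewest and is eliminated.
Round 2: Elmhurst 5, Linden 2, Kenton 2. Elmhurst has a majority.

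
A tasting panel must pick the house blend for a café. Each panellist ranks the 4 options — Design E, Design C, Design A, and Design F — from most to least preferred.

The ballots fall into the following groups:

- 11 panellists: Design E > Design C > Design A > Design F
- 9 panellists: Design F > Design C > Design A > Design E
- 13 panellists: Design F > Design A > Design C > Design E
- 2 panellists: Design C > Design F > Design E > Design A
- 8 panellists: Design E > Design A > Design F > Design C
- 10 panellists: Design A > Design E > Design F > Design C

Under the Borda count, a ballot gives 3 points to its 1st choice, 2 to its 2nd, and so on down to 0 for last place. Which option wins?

Borda scores:
  Design E: 11·3 + 9·0 + 13·0 + 2·1 + 8·3 + 10·2 = 79
  Design C: 11·2 + 9·2 + 13·1 + 2·3 + 8·0 + 10·0 = 59
  Design A: 11·1 + 9·1 + 13·2 + 2·0 + 8·2 + 10·3 = 92
  Design F: 11·0 + 9·3 + 13·3 + 2·2 + 8·1 + 10·1 = 88
Design A has the highest total.

Design A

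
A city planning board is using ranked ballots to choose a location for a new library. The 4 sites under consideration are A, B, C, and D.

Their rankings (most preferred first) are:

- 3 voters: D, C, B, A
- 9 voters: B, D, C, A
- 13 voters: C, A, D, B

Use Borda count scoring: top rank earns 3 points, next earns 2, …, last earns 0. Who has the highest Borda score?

Borda scores:
  A: 3·0 + 9·0 + 13·2 = 26
  B: 3·1 + 9·3 + 13·0 = 30
  C: 3·2 + 9·1 + 13·3 = 54
  D: 3·3 + 9·2 + 13·1 = 40
C has the highest total.

C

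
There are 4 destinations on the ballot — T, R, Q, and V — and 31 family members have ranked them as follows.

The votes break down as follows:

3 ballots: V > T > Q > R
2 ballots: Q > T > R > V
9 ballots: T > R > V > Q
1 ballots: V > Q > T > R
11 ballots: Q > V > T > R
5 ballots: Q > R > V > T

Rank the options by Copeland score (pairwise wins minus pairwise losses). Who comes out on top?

Q

Pairwise results:
  T vs R: T wins 26–5.
  T vs Q: Q wins 19–12.
  T vs V: V wins 20–11.
  R vs Q: Q wins 22–9.
  R vs V: R wins 16–15.
  Q vs V: Q wins 18–13.
Copeland scores (wins − losses):
  T: 1 − 2 = -1
  R: 1 − 2 = -1
  Q: 3 − 0 = 3
  V: 1 − 2 = -1
Q has the best Copeland score.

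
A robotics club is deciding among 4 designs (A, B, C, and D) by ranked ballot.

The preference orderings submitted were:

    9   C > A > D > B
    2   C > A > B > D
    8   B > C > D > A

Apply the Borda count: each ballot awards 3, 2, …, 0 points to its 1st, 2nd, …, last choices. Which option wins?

C

Borda scores:
  A: 9·2 + 2·2 + 8·0 = 22
  B: 9·0 + 2·1 + 8·3 = 26
  C: 9·3 + 2·3 + 8·2 = 49
  D: 9·1 + 2·0 + 8·1 = 17
C has the highest total.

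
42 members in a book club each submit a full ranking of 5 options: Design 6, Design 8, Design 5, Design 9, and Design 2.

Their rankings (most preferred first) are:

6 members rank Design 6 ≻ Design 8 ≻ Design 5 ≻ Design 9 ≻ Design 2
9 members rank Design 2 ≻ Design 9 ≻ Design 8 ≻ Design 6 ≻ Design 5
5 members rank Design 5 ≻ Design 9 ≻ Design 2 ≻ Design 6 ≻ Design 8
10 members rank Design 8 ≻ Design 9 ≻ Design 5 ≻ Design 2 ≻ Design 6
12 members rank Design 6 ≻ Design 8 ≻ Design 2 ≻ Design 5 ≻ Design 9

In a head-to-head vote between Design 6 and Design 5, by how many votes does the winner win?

12

Ballots ranking Design 6 above Design 5: 6+9+12 = 27.
Ballots ranking Design 5 above Design 6: 5+10 = 15.
Design 6 wins 27–15, a margin of 12.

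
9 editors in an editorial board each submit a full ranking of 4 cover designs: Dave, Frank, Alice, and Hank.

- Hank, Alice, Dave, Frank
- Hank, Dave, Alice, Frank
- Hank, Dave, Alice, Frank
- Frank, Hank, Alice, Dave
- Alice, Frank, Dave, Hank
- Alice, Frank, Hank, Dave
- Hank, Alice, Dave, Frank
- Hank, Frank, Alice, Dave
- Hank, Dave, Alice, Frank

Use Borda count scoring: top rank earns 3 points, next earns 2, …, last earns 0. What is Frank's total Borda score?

Borda scores:
  Dave: 1 + 2 + 2 + 0 + 1 + 0 + 1 + 0 + 2 = 9
  Frank: 0 + 0 + 0 + 3 + 2 + 2 + 0 + 2 + 0 = 9
  Alice: 2 + 1 + 1 + 1 + 3 + 3 + 2 + 1 + 1 = 15
  Hank: 3 + 3 + 3 + 2 + 0 + 1 + 3 + 3 + 3 = 21

9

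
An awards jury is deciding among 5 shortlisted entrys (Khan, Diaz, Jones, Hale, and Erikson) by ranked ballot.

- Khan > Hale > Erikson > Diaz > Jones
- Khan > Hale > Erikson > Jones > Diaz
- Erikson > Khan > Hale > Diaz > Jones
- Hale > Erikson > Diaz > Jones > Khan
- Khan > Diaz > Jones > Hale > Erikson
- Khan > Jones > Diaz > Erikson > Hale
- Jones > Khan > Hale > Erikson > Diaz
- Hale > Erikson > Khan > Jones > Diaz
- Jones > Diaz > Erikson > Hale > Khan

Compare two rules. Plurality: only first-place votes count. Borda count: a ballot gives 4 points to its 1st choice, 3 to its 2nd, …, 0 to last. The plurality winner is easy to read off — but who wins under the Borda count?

Plurality first-place counts: Khan 4, Diaz 0, Jones 2, Hale 2, Erikson 1 → Khan.
Borda totals: Khan 24, Diaz 12, Jones 16, Hale 20, Erikson 18 → Khan.

Khan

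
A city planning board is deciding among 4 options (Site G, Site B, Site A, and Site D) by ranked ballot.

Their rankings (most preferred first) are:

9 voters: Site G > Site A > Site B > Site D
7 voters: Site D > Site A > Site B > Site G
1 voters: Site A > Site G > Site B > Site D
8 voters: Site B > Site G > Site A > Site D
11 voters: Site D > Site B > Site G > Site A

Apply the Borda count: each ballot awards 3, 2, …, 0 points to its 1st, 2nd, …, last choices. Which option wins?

Site B

Borda scores:
  Site G: 9·3 + 7·0 + 2 + 8·2 + 11·1 = 56
  Site B: 9·1 + 7·1 + 1 + 8·3 + 11·2 = 63
  Site A: 9·2 + 7·2 + 3 + 8·1 + 11·0 = 43
  Site D: 9·0 + 7·3 + 0 + 8·0 + 11·3 = 54
Site B has the highest total.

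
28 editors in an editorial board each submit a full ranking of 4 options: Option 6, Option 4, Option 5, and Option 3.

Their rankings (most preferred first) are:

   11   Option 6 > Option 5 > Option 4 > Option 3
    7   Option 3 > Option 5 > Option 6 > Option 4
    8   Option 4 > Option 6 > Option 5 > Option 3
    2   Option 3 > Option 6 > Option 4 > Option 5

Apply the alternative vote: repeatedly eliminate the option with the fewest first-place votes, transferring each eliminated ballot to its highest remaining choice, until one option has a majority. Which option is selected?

Option 6

Round 1: Option 6 11, Option 3 9, Option 4 8, Option 5 0. Option 5 has the fewest and is eliminated.
Round 2: Option 6 11, Option 3 9, Option 4 8. Option 4 has the fewest and is eliminated.
Round 3: Option 6 19, Option 3 9. Option 6 has a majority.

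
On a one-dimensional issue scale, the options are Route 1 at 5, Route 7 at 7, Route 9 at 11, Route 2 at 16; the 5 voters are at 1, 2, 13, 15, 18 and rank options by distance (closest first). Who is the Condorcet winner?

Route 9

With single-peaked preferences on a line, the Condorcet winner is the candidate closest to the median voter.
The median voter (position 13) is closest to Route 9 at 11.
Check: Route 9 vs Route 7 — voters closer to Route 9: 3 of 5.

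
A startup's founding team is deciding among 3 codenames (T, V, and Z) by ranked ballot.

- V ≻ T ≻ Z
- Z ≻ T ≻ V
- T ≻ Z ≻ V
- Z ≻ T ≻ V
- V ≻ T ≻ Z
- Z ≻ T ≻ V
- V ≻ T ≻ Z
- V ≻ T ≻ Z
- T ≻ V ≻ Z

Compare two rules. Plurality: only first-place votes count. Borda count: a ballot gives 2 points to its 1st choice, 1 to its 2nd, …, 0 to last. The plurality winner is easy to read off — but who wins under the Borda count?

T

Plurality first-place counts: T 2, V 4, Z 3 → V.
Borda totals: T 11, V 9, Z 7 → T.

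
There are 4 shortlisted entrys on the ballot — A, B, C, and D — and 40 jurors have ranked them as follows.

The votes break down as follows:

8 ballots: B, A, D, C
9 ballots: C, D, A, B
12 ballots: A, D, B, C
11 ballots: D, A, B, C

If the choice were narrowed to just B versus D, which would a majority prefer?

D

Ballots ranking B above D: 8.
Ballots ranking D above B: 9+12+11 = 32.
D wins the head-to-head, 32–8.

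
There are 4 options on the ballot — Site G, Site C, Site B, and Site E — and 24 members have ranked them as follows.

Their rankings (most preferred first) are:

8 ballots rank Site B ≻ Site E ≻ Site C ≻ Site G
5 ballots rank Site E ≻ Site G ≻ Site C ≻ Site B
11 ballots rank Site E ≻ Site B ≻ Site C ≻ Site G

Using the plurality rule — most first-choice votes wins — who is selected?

First-place vote totals:
  Site G: 0
  Site C: 0
  Site B: 8
  Site E: 16
Site E has the most first-place votes.

Site E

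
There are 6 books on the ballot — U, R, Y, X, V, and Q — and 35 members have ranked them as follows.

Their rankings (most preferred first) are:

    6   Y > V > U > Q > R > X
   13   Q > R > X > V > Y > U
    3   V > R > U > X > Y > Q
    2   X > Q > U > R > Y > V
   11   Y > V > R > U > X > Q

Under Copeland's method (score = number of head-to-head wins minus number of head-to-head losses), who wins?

Pairwise results:
  U vs R: R wins 27–8.
  U vs Y: Y wins 30–5.
  U vs X: U wins 20–15.
  U vs V: V wins 33–2.
  U vs Q: U wins 20–15.
  R vs Y: R wins 18–17.
  R vs X: R wins 33–2.
  R vs V: V wins 20–15.
  R vs Q: Q wins 21–14.
  Y vs X: X wins 18–17.
  Y vs V: Y wins 19–16.
  Y vs Q: Y wins 20–15.
  X vs V: V wins 20–15.
  X vs Q: Q wins 19–16.
  V vs Q: V wins 20–15.
Copeland scores (wins − losses):
  U: 2 − 3 = -1
  R: 3 − 2 = 1
  Y: 3 − 2 = 1
  X: 1 − 4 = -3
  V: 4 − 1 = 3
  Q: 2 − 3 = -1
V has the best Copeland score.

V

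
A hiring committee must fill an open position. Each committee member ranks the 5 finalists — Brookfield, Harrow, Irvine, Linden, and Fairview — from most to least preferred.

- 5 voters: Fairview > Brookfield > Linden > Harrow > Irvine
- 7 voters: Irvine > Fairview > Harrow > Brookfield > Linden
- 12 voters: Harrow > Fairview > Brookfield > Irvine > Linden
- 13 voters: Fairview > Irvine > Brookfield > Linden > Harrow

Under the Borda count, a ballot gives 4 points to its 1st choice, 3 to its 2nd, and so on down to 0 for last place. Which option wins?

Borda scores:
  Brookfield: 5·3 + 7·1 + 12·2 + 13·2 = 72
  Harrow: 5·1 + 7·2 + 12·4 + 13·0 = 67
  Irvine: 5·0 + 7·4 + 12·1 + 13·3 = 79
  Linden: 5·2 + 7·0 + 12·0 + 13·1 = 23
  Fairview: 5·4 + 7·3 + 12·3 + 13·4 = 129
Fairview has the highest total.

Fairview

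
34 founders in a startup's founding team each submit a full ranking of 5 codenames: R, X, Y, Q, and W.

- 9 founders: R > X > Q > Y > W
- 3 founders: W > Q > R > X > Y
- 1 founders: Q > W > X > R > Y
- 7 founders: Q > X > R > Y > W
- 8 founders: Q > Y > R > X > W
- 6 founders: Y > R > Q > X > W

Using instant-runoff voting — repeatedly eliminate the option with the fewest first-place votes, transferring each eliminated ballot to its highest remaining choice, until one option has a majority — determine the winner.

Q

Round 1: Q 16, R 9, Y 6, W 3, X 0. X has the fewest and is eliminated.
Round 2: Q 16, R 9, Y 6, W 3. W has the fewest and is eliminated.
Round 3: Q 19, R 9, Y 6. Q has a majority.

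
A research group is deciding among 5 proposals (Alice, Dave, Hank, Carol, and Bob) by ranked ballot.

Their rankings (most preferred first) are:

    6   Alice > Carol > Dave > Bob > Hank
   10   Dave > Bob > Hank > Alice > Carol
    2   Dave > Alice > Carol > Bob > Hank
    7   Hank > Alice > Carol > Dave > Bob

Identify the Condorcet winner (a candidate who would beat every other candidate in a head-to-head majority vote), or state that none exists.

None — there is no Condorcet winner

Head-to-head results (25 voters total):
Alice vs Dave: Alice wins 13–12.
Alice vs Hank: Hank wins 17–8.
Alice vs Carol: Alice wins 25–0.
Alice vs Bob: Alice wins 15–10.
Dave vs Hank: Dave wins 18–7.
Dave vs Carol: Carol wins 13–12.
Dave vs Bob: Dave wins 25–0.
Hank vs Carol: Hank wins 17–8.
Hank vs Bob: Bob wins 18–7.
Carol vs Bob: Carol wins 15–10.
No candidate beats all others: Alice beats Dave beats Hank beats Alice, a majority cycle.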